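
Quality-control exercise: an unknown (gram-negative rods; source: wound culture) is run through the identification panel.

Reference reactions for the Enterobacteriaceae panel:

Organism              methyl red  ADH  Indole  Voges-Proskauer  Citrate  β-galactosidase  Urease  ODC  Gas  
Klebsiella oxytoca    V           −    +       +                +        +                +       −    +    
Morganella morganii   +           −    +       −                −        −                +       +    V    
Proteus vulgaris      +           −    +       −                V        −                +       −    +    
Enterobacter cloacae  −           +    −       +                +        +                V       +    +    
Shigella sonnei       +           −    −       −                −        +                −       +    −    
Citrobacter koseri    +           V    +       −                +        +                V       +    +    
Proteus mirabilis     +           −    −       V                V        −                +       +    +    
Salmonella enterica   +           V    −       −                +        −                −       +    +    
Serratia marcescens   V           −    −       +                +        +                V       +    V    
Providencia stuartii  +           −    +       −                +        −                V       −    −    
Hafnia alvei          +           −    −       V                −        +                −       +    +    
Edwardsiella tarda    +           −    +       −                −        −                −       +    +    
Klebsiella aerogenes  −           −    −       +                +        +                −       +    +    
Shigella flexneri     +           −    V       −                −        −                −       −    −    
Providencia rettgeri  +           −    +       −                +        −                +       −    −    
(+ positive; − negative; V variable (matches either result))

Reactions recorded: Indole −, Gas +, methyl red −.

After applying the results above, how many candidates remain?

3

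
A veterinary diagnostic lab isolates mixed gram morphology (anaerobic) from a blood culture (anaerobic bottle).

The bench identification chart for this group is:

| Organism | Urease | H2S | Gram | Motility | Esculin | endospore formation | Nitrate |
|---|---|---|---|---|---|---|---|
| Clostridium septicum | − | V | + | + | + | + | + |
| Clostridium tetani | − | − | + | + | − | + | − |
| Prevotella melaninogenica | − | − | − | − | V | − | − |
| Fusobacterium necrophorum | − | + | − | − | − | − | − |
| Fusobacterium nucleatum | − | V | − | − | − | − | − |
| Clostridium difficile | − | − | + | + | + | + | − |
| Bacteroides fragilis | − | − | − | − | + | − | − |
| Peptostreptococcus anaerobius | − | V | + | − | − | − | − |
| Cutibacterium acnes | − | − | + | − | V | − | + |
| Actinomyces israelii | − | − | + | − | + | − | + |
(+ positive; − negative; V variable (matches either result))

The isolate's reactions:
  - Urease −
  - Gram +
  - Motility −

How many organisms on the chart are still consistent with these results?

Gram +: excludes Prevotella melaninogenica, Fusobacterium necrophorum, Fusobacterium nucleatum, Bacteroides fragilis — 6 left.
Motility −: excludes Clostridium septicum, Clostridium tetani, Clostridium difficile — 3 left.
Urease −: all 3 remaining candidates are consistent.
Still consistent: Actinomyces israelii, Cutibacterium acnes, Peptostreptococcus anaerobius.

3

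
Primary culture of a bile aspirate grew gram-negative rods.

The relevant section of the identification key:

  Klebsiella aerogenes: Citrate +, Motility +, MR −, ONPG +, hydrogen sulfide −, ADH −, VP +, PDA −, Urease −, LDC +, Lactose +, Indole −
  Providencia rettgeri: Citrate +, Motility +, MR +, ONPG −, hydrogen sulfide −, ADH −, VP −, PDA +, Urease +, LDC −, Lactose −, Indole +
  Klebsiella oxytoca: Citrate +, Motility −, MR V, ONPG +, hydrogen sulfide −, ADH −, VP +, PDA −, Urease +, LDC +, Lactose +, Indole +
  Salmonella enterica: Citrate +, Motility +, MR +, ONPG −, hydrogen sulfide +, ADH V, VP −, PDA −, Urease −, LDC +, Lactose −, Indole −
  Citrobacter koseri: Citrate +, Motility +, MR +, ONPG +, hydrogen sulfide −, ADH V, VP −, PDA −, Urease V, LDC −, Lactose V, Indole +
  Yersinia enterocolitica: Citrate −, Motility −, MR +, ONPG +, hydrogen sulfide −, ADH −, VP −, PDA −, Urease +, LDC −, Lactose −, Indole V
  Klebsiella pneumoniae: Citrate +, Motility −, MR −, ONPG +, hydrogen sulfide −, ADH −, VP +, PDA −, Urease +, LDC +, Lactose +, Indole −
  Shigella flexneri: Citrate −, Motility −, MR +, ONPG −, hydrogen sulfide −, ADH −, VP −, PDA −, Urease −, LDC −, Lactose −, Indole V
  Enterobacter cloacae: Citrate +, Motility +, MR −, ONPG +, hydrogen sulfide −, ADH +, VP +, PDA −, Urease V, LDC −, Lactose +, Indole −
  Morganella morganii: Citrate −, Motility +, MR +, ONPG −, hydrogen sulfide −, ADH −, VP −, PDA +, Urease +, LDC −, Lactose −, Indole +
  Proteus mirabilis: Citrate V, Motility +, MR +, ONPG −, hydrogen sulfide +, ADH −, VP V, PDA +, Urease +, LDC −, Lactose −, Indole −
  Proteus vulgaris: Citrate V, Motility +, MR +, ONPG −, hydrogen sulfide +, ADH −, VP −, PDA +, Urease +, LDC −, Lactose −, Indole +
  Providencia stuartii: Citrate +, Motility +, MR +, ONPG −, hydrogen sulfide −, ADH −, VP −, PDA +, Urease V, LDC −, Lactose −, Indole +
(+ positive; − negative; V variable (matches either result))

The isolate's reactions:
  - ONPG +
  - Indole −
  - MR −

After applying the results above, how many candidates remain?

ONPG +: excludes 7 organisms — 6 left.
Indole −: excludes Klebsiella oxytoca, Citrobacter koseri — 4 left.
MR −: excludes Yersinia enterocolitica — 3 left.
Still consistent: Enterobacter cloacae, Klebsiella aerogenes, Klebsiella pneumoniae.

3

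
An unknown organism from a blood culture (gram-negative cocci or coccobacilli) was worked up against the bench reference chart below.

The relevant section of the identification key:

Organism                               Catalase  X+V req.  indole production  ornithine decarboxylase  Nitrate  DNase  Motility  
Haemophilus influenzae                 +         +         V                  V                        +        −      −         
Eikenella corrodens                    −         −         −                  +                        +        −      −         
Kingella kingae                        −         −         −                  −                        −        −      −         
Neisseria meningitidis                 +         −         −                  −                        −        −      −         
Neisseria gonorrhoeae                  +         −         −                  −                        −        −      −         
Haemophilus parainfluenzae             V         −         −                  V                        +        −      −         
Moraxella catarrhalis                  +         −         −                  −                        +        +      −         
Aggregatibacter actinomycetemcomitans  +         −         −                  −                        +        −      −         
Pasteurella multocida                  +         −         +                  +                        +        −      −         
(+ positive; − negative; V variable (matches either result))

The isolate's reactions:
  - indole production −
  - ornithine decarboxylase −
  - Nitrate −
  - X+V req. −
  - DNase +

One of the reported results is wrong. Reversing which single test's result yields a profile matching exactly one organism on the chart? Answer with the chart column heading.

Nitrate

As reported, no row in the chart matches all 5 reactions.
Reversing indole production → still no organism matches.
Reversing ornithine decarboxylase → still no organism matches.
Reversing Nitrate (to +) → unique match: Moraxella catarrhalis.
Reversing X+V req. → still no organism matches.
Reversing DNase → 3 organisms match (not unique).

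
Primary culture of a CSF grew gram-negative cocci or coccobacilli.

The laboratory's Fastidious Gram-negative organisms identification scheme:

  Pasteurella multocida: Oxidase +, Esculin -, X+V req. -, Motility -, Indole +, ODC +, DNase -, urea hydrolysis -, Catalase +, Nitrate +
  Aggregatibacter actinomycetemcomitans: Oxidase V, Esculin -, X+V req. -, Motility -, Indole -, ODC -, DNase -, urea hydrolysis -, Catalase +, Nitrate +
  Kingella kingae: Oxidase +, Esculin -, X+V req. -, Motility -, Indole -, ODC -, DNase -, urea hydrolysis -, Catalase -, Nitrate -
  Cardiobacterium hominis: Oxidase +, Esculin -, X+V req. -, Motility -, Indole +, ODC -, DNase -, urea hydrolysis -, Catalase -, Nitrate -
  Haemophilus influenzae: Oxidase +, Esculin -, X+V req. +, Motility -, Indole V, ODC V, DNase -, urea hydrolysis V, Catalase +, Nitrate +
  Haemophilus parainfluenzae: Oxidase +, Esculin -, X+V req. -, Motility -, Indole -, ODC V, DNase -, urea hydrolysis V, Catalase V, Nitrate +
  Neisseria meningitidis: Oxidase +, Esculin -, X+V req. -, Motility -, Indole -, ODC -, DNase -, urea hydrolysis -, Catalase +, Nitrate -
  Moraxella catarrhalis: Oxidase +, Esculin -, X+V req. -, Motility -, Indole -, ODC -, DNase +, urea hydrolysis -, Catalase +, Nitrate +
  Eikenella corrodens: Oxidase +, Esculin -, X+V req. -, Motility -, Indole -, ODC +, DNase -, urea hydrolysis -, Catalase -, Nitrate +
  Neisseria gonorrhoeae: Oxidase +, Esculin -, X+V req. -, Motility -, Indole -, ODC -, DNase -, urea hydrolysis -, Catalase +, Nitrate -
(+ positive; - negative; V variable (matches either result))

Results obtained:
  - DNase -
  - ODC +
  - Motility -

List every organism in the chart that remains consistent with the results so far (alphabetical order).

ODC +: excludes 6 organisms — 4 left.
DNase -: all 4 remaining candidates are consistent.
Motility -: all 4 remaining candidates are consistent.

Eikenella corrodens, Haemophilus influenzae, Haemophilus parainfluenzae, Pasteurella multocida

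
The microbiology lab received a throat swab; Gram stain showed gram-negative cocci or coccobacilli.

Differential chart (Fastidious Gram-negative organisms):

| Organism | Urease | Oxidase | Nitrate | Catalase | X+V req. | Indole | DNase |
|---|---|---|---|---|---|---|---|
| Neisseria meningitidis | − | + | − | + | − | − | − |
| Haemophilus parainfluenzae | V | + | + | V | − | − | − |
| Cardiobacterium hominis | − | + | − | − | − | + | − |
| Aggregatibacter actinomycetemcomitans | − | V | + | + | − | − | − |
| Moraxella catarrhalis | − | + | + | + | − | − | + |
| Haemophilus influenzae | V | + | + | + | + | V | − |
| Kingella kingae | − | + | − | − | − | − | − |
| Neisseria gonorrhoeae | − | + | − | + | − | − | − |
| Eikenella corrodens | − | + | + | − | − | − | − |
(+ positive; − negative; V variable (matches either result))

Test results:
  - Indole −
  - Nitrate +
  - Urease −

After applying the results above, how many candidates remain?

5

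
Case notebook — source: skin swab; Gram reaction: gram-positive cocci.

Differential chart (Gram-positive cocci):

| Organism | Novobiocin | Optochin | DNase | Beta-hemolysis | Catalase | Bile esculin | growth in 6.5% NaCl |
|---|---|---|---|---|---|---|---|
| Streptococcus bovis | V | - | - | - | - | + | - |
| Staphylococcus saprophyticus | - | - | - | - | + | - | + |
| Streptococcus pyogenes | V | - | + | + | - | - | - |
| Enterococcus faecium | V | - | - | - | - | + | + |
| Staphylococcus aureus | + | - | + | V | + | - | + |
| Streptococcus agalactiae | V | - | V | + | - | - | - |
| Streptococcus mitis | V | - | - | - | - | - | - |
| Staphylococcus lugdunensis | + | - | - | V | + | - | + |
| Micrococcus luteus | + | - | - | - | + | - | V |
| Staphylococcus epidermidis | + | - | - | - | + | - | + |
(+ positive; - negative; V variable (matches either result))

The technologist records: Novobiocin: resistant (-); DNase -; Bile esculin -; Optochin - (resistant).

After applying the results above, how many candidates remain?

3

Novobiocin -: excludes Staphylococcus aureus, Staphylococcus lugdunensis, Micrococcus luteus, Staphylococcus epidermidis — 6 left.
DNase -: excludes Streptococcus pyogenes — 5 left.
Optochin -: all 5 remaining candidates are consistent.
Bile esculin -: excludes Streptococcus bovis, Enterococcus faecium — 3 left.
Still consistent: Staphylococcus saprophyticus, Streptococcus agalactiae, Streptococcus mitis.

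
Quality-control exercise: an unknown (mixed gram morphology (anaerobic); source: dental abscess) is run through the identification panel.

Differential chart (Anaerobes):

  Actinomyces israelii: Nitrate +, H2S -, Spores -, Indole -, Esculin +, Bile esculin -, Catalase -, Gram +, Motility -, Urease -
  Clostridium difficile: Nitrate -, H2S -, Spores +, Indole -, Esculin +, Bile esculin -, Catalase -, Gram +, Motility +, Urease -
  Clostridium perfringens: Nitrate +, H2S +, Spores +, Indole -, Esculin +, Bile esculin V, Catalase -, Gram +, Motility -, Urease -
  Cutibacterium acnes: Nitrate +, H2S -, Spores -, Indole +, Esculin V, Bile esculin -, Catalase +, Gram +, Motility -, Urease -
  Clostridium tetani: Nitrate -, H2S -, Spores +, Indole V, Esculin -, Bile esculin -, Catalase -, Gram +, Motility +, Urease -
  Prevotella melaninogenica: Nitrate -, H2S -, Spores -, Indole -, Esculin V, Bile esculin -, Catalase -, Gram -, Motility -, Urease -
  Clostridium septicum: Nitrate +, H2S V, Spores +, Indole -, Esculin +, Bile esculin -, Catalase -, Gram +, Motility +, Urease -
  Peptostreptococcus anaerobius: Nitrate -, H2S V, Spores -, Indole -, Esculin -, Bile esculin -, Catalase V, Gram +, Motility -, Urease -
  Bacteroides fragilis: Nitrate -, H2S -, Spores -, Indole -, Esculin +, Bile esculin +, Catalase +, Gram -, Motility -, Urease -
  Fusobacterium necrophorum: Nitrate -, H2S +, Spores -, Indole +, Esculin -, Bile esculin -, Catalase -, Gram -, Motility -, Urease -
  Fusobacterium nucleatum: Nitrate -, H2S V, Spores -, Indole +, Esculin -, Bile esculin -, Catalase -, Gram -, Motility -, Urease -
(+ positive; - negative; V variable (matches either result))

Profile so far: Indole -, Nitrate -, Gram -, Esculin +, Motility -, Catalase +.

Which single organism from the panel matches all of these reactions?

Nitrate -: excludes Actinomyces israelii, Clostridium perfringens, Cutibacterium acnes, Clostridium septicum — 7 left.
Catalase +: excludes 5 organisms — 2 left.
Esculin +: excludes Peptostreptococcus anaerobius — 1 left.
Motility -: the one remaining candidate is consistent.
Gram -: the one remaining candidate is consistent.
Indole -: the one remaining candidate is consistent.

Bacteroides fragilis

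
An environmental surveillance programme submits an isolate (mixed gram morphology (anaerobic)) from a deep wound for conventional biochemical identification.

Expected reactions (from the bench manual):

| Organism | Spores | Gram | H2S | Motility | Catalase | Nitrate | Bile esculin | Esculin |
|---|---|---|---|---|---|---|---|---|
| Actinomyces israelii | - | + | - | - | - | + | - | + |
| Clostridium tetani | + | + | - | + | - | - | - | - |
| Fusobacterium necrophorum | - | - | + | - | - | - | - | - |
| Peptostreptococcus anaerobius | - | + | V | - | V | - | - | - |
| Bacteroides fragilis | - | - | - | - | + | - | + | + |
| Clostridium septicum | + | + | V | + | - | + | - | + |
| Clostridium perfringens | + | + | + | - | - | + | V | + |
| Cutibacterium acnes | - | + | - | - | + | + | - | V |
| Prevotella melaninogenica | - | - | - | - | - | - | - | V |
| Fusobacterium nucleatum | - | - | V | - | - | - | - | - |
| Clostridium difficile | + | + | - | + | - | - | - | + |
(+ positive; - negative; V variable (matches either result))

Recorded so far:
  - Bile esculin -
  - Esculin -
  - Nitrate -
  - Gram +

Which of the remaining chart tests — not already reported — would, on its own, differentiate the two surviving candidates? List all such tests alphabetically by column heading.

Nitrate -: excludes Actinomyces israelii, Clostridium septicum, Clostridium perfringens, Cutibacterium acnes — 7 left.
Gram +: excludes Fusobacterium necrophorum, Bacteroides fragilis, Prevotella melaninogenica, Fusobacterium nucleatum — 3 left.
Bile esculin -: all 3 remaining candidates are consistent.
Esculin -: excludes Clostridium difficile — 2 left.
Two candidates remain: Clostridium tetani and Peptostreptococcus anaerobius.
  Spores: Clostridium tetani +, Peptostreptococcus anaerobius - — discriminates.
  H2S: - vs V — variable for at least one, does not separate.
  Motility: Clostridium tetani +, Peptostreptococcus anaerobius - — discriminates.
  Catalase: - vs V — variable for at least one, does not separate.

Motility, Spores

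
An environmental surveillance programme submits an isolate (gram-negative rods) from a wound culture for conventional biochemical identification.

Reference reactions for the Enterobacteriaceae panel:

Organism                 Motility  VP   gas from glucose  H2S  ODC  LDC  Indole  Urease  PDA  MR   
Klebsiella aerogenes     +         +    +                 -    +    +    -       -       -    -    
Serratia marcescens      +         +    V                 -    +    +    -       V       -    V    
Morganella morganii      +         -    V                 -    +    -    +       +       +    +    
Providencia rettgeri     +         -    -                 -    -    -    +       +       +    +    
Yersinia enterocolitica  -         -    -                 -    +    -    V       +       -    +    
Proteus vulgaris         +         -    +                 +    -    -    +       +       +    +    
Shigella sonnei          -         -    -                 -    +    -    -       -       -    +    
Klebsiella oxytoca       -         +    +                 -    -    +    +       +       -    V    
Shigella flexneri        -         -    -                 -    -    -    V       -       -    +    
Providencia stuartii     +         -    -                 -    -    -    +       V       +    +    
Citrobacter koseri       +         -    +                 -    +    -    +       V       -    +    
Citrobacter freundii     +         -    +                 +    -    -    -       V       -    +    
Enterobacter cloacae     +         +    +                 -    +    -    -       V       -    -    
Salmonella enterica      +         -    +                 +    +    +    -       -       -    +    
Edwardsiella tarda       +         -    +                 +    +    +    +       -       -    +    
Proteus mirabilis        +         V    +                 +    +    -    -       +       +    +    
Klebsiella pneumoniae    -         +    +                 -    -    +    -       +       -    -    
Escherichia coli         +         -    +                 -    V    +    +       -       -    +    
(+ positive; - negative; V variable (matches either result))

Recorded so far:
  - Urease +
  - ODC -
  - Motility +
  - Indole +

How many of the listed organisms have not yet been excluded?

3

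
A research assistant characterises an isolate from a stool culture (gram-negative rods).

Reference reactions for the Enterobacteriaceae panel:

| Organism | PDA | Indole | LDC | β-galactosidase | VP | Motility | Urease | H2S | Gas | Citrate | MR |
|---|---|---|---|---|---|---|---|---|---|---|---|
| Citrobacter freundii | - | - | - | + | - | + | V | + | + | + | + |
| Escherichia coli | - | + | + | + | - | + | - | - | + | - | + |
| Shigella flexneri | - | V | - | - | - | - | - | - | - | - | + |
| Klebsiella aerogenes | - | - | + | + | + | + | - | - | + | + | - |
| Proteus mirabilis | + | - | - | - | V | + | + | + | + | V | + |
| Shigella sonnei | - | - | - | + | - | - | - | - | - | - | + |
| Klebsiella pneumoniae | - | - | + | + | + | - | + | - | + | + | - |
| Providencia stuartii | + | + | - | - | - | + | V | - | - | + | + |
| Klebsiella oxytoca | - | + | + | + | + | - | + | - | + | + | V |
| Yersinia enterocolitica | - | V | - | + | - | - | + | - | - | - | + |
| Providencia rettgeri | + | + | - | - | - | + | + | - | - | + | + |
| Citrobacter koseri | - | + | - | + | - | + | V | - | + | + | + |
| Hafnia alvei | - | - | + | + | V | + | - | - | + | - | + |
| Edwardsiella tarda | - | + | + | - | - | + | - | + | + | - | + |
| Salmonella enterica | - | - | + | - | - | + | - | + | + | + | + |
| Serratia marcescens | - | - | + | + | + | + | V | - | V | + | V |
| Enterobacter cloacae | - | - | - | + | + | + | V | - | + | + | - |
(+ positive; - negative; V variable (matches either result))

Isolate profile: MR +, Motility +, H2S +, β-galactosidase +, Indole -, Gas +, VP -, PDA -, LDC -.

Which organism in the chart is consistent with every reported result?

VP -: excludes 5 organisms — 12 left.
PDA -: excludes Proteus mirabilis, Providencia stuartii, Providencia rettgeri — 9 left.
MR +: all 9 remaining candidates are consistent.
β-galactosidase +: excludes Shigella flexneri, Edwardsiella tarda, Salmonella enterica — 6 left.
LDC -: excludes Escherichia coli, Hafnia alvei — 4 left.
H2S +: excludes Shigella sonnei, Yersinia enterocolitica, Citrobacter koseri — 1 left.
Gas +: the one remaining candidate is consistent.
Indole -: the one remaining candidate is consistent.
Motility +: the one remaining candidate is consistent.

Citrobacter freundii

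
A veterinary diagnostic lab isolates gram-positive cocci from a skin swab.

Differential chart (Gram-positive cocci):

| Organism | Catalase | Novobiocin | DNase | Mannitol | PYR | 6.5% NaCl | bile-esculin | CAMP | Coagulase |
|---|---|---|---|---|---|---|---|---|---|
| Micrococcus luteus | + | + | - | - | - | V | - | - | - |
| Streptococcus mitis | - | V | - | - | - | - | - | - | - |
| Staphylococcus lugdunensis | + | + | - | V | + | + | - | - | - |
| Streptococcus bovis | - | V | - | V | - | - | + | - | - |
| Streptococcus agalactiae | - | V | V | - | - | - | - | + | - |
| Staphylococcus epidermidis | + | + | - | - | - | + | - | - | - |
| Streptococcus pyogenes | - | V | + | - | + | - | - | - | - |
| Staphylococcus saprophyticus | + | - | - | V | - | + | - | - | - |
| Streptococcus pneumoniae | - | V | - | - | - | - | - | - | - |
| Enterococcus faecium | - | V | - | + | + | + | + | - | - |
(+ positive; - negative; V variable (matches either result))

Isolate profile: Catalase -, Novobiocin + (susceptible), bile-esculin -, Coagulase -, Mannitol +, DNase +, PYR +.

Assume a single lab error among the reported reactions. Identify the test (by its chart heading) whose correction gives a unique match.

Mannitol

As reported, no row in the chart matches all 7 reactions.
Reversing Novobiocin → still no organism matches.
Reversing Catalase → still no organism matches.
Reversing bile-esculin → still no organism matches.
Reversing Coagulase → still no organism matches.
Reversing DNase → still no organism matches.
Reversing Mannitol (to -) → unique match: Streptococcus pyogenes.
Reversing PYR → still no organism matches.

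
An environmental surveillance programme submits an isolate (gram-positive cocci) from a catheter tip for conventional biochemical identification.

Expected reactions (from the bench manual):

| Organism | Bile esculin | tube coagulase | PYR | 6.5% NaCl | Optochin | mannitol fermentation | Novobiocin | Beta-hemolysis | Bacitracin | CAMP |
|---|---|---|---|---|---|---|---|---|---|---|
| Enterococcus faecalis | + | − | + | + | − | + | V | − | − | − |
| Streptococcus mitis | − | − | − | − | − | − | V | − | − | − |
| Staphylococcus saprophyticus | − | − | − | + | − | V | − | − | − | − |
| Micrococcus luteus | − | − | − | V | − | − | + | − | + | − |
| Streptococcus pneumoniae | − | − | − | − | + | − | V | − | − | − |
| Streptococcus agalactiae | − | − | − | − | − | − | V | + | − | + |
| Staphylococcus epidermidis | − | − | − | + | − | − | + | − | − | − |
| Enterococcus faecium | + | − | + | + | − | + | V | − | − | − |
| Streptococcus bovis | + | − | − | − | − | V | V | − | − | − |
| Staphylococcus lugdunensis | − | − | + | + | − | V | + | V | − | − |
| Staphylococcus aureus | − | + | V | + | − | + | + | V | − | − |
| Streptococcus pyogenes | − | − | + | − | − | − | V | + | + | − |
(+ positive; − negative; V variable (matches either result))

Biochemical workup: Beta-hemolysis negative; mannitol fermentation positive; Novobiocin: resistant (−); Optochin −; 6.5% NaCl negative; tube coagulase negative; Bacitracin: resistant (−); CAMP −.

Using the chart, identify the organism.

Streptococcus bovis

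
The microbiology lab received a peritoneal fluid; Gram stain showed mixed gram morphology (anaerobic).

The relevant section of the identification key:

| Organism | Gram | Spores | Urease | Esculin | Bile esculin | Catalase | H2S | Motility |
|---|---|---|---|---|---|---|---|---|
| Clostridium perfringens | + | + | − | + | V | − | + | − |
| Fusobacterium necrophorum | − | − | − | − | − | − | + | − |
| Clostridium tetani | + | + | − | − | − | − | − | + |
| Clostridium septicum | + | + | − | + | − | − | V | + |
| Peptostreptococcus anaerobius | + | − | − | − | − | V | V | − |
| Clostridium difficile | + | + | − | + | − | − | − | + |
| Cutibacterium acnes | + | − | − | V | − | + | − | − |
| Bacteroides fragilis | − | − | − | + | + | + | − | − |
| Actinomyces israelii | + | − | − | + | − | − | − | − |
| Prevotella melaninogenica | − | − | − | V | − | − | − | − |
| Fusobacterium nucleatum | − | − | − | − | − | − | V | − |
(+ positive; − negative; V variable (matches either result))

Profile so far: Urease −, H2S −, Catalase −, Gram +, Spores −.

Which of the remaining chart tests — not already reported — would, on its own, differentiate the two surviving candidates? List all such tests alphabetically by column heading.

Esculin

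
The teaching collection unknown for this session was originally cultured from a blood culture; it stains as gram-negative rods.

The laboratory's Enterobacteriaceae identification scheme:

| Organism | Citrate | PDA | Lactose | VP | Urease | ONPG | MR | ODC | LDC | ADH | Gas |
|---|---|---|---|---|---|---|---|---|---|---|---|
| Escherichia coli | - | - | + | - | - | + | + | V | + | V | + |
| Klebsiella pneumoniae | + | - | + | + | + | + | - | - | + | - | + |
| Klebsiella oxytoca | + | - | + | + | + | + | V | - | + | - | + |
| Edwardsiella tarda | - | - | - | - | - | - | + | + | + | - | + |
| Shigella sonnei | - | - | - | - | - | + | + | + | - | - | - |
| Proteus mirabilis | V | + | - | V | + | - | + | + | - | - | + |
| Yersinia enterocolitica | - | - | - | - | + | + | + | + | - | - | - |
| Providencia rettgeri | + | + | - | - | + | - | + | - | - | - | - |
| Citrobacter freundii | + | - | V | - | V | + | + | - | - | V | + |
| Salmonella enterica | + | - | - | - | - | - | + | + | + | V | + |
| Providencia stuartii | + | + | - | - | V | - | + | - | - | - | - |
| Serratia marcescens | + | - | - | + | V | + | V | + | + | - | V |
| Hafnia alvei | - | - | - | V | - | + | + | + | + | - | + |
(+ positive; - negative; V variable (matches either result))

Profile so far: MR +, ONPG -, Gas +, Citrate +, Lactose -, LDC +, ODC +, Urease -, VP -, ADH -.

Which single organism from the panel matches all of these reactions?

ODC +: excludes 5 organisms — 8 left.
ADH -: all 8 remaining candidates are consistent.
Citrate +: excludes 5 organisms — 3 left.
ONPG -: excludes Serratia marcescens — 2 left.
Lactose -: all 2 remaining candidates are consistent.
LDC +: excludes Proteus mirabilis — 1 left.
VP -: the one remaining candidate is consistent.
MR +: the one remaining candidate is consistent.
Urease -: the one remaining candidate is consistent.
Gas +: the one remaining candidate is consistent.

Salmonella enterica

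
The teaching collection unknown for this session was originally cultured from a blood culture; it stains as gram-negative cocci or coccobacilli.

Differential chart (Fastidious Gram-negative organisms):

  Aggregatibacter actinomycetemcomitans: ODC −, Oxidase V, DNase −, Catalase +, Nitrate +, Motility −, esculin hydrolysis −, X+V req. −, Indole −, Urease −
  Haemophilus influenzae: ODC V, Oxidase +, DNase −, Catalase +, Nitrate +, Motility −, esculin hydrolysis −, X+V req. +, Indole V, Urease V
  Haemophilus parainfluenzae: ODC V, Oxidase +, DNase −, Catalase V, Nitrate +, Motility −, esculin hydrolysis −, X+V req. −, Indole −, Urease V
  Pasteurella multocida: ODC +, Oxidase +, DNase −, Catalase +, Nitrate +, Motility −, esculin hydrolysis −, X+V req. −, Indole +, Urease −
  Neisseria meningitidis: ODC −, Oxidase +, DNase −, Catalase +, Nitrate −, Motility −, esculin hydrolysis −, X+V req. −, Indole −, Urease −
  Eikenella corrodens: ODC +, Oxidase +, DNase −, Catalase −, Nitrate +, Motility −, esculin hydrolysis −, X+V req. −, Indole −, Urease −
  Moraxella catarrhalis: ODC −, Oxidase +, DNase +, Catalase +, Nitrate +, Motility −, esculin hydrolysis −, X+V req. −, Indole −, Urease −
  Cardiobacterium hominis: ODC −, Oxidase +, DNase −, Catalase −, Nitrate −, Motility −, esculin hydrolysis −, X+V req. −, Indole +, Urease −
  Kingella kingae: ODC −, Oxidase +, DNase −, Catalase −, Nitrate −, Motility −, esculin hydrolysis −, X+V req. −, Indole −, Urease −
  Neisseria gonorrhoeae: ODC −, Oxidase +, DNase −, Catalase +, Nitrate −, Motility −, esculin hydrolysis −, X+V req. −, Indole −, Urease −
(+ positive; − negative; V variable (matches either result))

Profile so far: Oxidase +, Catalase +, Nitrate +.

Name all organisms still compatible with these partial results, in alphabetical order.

Aggregatibacter actinomycetemcomitans, Haemophilus influenzae, Haemophilus parainfluenzae, Moraxella catarrhalis, Pasteurella multocida

Nitrate +: excludes Neisseria meningitidis, Cardiobacterium hominis, Kingella kingae, Neisseria gonorrhoeae — 6 left.
Catalase +: excludes Eikenella corrodens — 5 left.
Oxidase +: all 5 remaining candidates are consistent.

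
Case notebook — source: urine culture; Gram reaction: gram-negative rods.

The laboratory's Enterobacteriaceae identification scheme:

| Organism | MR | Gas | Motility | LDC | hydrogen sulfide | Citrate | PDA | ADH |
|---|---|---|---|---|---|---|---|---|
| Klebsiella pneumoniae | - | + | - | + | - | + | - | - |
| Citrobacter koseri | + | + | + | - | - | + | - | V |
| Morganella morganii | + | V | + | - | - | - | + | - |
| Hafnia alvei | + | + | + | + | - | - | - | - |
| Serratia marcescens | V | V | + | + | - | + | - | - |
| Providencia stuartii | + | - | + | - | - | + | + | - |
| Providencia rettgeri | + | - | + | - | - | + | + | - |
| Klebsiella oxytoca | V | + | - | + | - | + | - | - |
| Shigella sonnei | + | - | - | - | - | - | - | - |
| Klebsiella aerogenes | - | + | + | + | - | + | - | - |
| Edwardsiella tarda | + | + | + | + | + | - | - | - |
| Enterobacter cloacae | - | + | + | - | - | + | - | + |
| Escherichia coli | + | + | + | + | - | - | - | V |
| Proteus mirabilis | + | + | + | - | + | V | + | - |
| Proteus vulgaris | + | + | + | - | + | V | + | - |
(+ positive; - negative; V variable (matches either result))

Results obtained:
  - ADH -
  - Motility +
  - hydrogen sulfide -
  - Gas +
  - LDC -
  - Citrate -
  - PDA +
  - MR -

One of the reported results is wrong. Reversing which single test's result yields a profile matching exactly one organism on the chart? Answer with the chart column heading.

As reported, no row in the chart matches all 8 reactions.
Reversing Citrate → still no organism matches.
Reversing PDA → still no organism matches.
Reversing ADH → still no organism matches.
Reversing hydrogen sulfide → still no organism matches.
Reversing Gas → still no organism matches.
Reversing MR (to +) → unique match: Morganella morganii.
Reversing Motility → still no organism matches.
Reversing LDC → still no organism matches.

MR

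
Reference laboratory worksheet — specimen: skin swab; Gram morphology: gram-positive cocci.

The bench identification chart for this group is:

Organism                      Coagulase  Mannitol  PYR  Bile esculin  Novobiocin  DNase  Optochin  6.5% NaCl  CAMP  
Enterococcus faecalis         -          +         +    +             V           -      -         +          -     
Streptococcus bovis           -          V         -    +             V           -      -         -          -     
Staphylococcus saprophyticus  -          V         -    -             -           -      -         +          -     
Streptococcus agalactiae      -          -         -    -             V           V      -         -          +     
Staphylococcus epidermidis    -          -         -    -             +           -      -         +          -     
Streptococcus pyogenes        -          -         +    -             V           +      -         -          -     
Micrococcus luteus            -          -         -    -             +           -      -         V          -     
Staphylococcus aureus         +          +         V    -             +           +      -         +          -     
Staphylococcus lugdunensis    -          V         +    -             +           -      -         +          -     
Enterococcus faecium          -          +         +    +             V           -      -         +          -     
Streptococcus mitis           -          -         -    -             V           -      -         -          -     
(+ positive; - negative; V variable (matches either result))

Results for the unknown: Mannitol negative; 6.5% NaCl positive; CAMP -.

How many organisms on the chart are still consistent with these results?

4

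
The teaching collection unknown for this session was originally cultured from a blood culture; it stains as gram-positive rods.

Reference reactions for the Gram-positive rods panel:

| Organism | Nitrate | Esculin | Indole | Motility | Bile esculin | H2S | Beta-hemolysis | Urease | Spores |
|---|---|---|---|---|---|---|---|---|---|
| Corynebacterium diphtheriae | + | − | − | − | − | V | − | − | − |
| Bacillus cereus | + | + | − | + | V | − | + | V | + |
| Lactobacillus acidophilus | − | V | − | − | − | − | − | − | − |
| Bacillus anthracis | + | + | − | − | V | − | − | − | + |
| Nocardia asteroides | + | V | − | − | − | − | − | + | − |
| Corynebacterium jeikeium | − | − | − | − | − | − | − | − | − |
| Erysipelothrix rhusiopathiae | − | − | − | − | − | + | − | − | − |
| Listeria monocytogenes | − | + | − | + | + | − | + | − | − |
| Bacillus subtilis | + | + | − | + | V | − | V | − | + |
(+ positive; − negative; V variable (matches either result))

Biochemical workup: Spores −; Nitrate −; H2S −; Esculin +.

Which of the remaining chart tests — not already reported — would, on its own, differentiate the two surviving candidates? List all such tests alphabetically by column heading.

Beta-hemolysis, Bile esculin, Motility

H2S −: excludes Erysipelothrix rhusiopathiae — 8 left.
Spores −: excludes Bacillus cereus, Bacillus anthracis, Bacillus subtilis — 5 left.
Nitrate −: excludes Corynebacterium diphtheriae, Nocardia asteroides — 3 left.
Esculin +: excludes Corynebacterium jeikeium — 2 left.
Two candidates remain: Lactobacillus acidophilus and Listeria monocytogenes.
  Indole: − vs − — same for both, does not separate.
  Motility: Lactobacillus acidophilus −, Listeria monocytogenes + — discriminates.
  Bile esculin: Lactobacillus acidophilus −, Listeria monocytogenes + — discriminates.
  Beta-hemolysis: Lactobacillus acidophilus −, Listeria monocytogenes + — discriminates.
  Urease: − vs − — same for both, does not separate.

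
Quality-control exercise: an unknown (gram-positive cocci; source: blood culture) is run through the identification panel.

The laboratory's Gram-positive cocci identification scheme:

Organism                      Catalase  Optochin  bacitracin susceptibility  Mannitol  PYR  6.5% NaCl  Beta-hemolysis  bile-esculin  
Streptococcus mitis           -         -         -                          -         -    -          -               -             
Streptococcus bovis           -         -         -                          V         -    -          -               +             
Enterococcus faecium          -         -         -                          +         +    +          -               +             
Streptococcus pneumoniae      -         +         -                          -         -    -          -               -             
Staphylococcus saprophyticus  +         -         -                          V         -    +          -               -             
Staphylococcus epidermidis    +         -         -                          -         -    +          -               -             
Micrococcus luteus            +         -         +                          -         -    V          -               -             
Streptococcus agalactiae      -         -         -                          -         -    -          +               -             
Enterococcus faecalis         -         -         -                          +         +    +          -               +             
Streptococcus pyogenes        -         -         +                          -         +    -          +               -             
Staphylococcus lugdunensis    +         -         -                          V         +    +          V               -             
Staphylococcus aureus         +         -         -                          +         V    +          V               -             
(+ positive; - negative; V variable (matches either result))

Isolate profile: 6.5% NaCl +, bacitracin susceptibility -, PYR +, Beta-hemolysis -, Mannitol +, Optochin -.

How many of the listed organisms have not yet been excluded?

4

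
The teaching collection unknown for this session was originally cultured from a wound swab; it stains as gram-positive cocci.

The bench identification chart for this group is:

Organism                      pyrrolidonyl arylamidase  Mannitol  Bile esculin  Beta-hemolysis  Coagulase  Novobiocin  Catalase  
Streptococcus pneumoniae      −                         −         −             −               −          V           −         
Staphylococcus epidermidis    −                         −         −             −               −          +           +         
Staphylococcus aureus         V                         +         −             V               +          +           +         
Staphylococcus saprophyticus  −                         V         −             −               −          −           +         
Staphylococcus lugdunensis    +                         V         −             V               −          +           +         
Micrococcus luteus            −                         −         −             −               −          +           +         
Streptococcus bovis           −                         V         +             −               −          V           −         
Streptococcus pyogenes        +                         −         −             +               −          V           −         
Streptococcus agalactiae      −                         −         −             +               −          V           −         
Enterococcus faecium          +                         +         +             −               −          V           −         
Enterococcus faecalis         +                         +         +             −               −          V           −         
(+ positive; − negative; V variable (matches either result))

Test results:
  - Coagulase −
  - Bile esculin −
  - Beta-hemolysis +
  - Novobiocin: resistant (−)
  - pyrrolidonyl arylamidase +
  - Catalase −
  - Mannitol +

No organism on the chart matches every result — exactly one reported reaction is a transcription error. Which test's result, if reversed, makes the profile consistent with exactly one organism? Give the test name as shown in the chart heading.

As reported, no row in the chart matches all 7 reactions.
Reversing pyrrolidonyl arylamidase → still no organism matches.
Reversing Beta-hemolysis → still no organism matches.
Reversing Novobiocin → still no organism matches.
Reversing Mannitol (to −) → unique match: Streptococcus pyogenes.
Reversing Coagulase → still no organism matches.
Reversing Catalase → still no organism matches.
Reversing Bile esculin → still no organism matches.

Mannitol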